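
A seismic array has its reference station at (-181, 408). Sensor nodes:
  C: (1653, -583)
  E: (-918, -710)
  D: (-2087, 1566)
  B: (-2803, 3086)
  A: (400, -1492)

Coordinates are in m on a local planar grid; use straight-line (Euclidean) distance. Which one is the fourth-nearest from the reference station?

Distance to each, sorted:
E: 1339.1 m
A: 1986.8 m
C: 2084.6 m
D: 2230.2 m
B: 3747.9 m
The fourth-nearest is D at 2230.2 m.

D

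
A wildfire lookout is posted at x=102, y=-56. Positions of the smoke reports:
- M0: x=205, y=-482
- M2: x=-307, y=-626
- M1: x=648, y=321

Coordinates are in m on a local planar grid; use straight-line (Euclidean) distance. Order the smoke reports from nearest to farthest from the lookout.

Distances from the lookout:
M0 x=205, y=-482: 438.3 m
M1 x=648, y=321: 663.5 m
M2 x=-307, y=-626: 701.6 m

M0, M1, M2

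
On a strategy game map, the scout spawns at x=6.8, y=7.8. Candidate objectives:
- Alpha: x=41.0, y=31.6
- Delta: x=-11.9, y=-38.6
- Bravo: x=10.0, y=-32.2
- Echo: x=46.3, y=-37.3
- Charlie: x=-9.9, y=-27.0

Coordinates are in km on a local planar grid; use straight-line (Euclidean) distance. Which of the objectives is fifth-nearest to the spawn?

Echo

Distances from the spawn (x=6.8, y=7.8):
Charlie: 38.6 km
Bravo: 40.1 km
Alpha: 41.7 km
Delta: 50.0 km
Echo: 60.0 km
The fifth-nearest is Echo at 60.0 km.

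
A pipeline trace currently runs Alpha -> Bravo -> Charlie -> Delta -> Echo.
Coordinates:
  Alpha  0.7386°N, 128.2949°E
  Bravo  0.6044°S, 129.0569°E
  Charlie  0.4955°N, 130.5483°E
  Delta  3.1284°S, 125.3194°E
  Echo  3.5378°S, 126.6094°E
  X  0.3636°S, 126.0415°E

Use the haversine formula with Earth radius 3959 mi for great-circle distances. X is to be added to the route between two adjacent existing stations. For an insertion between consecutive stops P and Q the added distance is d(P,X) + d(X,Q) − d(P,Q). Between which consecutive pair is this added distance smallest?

between Charlie and Delta

Added distance for inserting X between each consecutive pair:
Alpha–Bravo: 275.6 mi
Bravo–Charlie: 398.0 mi
Charlie–Delta: 75.0 mi
Delta–Echo: 326.9 mi
Smallest added distance is 75.0 mi, inserting between Charlie and Delta.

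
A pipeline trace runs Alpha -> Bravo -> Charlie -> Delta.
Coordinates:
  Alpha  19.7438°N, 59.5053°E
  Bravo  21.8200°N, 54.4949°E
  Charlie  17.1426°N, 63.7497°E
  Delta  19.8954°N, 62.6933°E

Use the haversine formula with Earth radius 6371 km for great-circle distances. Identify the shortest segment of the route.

Charlie–Delta

Leg distances:
Alpha→Bravo: 569.7 km
Bravo→Charlie: 1100.4 km
Charlie→Delta: 325.7 km
The shortest leg is Charlie–Delta at 325.7 km.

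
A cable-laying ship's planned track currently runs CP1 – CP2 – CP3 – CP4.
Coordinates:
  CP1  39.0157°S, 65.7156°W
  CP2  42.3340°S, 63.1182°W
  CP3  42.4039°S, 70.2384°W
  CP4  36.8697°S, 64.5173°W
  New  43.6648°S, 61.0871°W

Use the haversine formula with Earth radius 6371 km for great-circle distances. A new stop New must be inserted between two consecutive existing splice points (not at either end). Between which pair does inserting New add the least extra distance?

between CP2 and CP3

Added distance for inserting New between each consecutive pair:
CP1–CP2: 437.9 km
CP2–CP3: 393.4 km
CP3–CP4: 779.8 km
Smallest added distance is 393.4 km, inserting between CP2 and CP3.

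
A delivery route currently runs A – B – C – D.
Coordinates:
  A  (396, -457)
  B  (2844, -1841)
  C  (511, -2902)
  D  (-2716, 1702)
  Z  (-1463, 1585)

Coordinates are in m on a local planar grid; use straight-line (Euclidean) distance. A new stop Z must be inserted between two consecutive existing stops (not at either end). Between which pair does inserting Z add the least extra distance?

Added distance for inserting Z between each consecutive pair:
A–B: 5452.7 m
B–C: 7842.5 m
C–D: 538.2 m
Smallest added distance is 538.2 m, inserting between C and D.

between C and D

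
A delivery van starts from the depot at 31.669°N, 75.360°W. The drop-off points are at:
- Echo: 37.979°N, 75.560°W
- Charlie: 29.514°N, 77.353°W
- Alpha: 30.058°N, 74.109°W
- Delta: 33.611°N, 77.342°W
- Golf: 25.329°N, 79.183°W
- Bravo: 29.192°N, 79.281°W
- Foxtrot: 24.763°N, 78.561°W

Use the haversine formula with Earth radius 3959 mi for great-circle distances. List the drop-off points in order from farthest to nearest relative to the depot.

Distance from the depot at 31.669°N, 75.360°W to each:
Foxtrot 24.763°N, 78.561°W: 515.4 mi
Golf 25.329°N, 79.183°W: 495.7 mi
Echo 37.979°N, 75.560°W: 436.2 mi
Bravo 29.192°N, 79.281°W: 289.6 mi
Charlie 29.514°N, 77.353°W: 190.3 mi
Delta 33.611°N, 77.342°W: 176.9 mi
Alpha 30.058°N, 74.109°W: 133.8 mi

Foxtrot, Golf, Echo, Bravo, Charlie, Delta, Alpha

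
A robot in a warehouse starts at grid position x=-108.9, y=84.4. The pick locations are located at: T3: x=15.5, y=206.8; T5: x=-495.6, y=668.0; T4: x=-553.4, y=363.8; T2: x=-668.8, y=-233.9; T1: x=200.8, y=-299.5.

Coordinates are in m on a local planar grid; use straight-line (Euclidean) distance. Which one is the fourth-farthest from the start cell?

T1

Distances from the start cell (x=-108.9, y=84.4):
T5: 700.1 m
T2: 644.1 m
T4: 525.0 m
T1: 493.2 m
T3: 174.5 m
The fourth-farthest is T1 at 493.2 m.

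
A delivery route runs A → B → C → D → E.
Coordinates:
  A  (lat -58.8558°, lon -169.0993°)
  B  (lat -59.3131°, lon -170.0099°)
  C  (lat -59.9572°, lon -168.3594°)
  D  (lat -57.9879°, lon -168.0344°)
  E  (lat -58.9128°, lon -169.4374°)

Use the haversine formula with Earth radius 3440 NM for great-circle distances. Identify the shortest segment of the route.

Leg distances:
A→B: 39.3 NM
B→C: 63.3 NM
C→D: 118.7 NM
D→E: 70.9 NM
The shortest leg is A–B at 39.3 NM.

A–B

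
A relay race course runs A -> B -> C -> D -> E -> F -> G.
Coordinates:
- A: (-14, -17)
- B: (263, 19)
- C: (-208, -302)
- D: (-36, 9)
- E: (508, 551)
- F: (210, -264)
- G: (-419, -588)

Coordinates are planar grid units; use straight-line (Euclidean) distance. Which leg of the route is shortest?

Leg distances:
A→B: 279.3
B→C: 570.0
C→D: 355.4
D→E: 767.9
E→F: 867.8
F→G: 707.5
The shortest leg is A–B at 279.3.

A–B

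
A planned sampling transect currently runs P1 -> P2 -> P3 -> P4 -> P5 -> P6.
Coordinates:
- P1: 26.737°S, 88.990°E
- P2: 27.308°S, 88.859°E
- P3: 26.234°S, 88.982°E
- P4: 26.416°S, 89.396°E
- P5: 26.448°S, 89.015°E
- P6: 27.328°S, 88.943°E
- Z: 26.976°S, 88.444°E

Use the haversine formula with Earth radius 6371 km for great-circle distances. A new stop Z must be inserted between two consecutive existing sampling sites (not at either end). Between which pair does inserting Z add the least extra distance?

Added distance for inserting Z between each consecutive pair:
P1–P2: 50.7 km
P2–P3: 33.5 km
P3–P4: 165.6 km
P4–P5: 156.8 km
P5–P6: 46.5 km
Smallest added distance is 33.5 km, inserting between P2 and P3.

between P2 and P3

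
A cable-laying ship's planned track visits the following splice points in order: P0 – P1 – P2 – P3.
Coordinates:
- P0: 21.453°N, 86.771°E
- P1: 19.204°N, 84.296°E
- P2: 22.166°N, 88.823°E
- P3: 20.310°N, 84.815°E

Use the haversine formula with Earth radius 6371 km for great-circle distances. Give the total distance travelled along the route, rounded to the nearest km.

1398 km

Leg distances:
P0→P1: 359.3 km  (cumulative 359.3 km)
P1→P2: 574.6 km  (cumulative 933.9 km)
P2→P3: 463.8 km  (cumulative 1397.7 km)
Total route length ≈ 1398 km.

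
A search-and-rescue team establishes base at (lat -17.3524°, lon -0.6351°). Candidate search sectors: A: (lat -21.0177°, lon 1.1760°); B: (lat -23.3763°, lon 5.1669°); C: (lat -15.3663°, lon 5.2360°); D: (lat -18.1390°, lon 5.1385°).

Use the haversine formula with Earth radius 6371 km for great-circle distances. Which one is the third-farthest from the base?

D

Distances from the base ((lat -17.3524°, lon -0.6351°)):
B: 902.2 km
C: 664.1 km
D: 617.6 km
A: 449.7 km
The third-farthest is D at 617.6 km.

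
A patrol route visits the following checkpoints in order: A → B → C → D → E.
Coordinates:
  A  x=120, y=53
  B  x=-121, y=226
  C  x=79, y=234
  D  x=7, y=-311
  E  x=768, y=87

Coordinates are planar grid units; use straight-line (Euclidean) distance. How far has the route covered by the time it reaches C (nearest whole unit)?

Leg distances:
A→B: 296.7  (cumulative 296.7)
B→C: 200.2  (cumulative 496.8)
Cumulative distance at C ≈ 497.

497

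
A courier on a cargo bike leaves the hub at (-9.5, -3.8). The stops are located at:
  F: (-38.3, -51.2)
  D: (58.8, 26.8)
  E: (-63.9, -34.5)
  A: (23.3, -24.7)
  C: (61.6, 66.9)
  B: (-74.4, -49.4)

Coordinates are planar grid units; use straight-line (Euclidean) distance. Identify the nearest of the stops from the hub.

A

Distances from the hub ((-9.5, -3.8)):
A: 38.9
F: 55.5
E: 62.5
D: 74.8
B: 79.3
C: 100.3
The nearest is A at 38.9.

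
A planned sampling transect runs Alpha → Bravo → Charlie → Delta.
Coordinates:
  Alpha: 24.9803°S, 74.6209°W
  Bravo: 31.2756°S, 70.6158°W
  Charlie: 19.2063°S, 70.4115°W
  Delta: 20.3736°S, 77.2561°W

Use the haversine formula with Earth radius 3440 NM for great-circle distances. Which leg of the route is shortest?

Charlie–Delta

Leg distances:
Alpha→Bravo: 433.3 NM
Bravo→Charlie: 724.7 NM
Charlie→Delta: 392.9 NM
The shortest leg is Charlie–Delta at 392.9 NM.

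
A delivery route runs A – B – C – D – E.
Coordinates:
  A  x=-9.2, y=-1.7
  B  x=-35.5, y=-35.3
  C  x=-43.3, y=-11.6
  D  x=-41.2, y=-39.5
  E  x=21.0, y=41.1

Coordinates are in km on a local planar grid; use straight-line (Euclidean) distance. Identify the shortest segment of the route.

B–C

Leg distances:
A→B: 42.7 km
B→C: 25.0 km
C→D: 28.0 km
D→E: 101.8 km
The shortest leg is B–C at 25.0 km.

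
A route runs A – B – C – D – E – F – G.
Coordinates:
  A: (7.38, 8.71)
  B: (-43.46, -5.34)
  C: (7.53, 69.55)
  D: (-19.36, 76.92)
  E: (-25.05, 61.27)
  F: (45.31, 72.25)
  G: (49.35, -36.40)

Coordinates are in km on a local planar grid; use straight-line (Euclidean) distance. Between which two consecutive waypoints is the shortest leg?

D–E

Leg distances:
A→B: 52.7 km
B→C: 90.6 km
C→D: 27.9 km
D→E: 16.7 km
E→F: 71.2 km
F→G: 108.7 km
The shortest leg is D–E at 16.7 km.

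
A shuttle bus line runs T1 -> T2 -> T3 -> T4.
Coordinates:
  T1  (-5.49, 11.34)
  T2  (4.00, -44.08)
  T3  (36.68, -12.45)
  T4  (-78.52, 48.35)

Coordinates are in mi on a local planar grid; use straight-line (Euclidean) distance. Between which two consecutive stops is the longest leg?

T3–T4

Leg distances:
T1→T2: 56.2 mi
T2→T3: 45.5 mi
T3→T4: 130.3 mi
The longest leg is T3–T4 at 130.3 mi.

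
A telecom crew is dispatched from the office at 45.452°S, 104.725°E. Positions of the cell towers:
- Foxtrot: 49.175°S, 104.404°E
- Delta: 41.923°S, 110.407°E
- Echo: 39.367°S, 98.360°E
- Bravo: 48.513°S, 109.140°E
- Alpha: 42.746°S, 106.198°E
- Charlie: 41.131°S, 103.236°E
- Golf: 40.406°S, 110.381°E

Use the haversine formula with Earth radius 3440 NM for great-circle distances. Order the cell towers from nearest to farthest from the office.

Alpha, Foxtrot, Bravo, Charlie, Delta, Golf, Echo

Distance from the office at 45.452°S, 104.725°E to each:
Alpha 42.746°S, 106.198°E: 174.4 NM
Foxtrot 49.175°S, 104.404°E: 223.9 NM
Bravo 48.513°S, 109.140°E: 257.7 NM
Charlie 41.131°S, 103.236°E: 267.5 NM
Delta 41.923°S, 110.407°E: 325.0 NM
Golf 40.406°S, 110.381°E: 391.7 NM
Echo 39.367°S, 98.360°E: 461.3 NM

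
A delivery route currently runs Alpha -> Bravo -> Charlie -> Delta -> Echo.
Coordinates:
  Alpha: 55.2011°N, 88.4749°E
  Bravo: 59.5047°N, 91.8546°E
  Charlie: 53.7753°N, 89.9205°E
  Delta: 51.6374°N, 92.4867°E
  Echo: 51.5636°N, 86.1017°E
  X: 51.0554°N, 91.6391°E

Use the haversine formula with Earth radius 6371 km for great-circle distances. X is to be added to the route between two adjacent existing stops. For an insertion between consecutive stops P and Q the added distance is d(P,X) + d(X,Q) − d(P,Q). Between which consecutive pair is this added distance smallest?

Added distance for inserting X between each consecutive pair:
Alpha–Bravo: 927.0 km
Bravo–Charlie: 615.8 km
Charlie–Delta: 117.7 km
Delta–Echo: 35.5 km
Smallest added distance is 35.5 km, inserting between Delta and Echo.

between Delta and Echo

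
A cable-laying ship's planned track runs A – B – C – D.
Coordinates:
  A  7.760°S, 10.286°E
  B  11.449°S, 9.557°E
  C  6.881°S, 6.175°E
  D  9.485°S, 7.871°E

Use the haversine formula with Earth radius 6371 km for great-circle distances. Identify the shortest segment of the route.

C–D

Leg distances:
A→B: 417.9 km
B→C: 629.1 km
C→D: 344.5 km
The shortest leg is C–D at 344.5 km.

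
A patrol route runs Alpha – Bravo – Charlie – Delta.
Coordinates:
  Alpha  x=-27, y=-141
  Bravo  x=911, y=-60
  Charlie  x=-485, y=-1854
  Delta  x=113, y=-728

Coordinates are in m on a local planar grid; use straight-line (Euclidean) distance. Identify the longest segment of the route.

Leg distances:
Alpha→Bravo: 941.5 m
Bravo→Charlie: 2273.2 m
Charlie→Delta: 1274.9 m
The longest leg is Bravo–Charlie at 2273.2 m.

Bravo–Charlie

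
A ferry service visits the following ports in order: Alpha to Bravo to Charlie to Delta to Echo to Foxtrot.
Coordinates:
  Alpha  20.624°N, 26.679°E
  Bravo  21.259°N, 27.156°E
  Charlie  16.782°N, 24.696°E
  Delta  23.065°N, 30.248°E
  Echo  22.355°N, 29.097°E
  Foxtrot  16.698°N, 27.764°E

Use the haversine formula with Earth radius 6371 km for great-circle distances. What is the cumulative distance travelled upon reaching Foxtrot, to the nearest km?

2342 km

Leg distances:
Alpha→Bravo: 86.3 km  (cumulative 86.3 km)
Bravo→Charlie: 560.9 km  (cumulative 647.2 km)
Charlie→Delta: 908.0 km  (cumulative 1555.2 km)
Delta→Echo: 142.0 km  (cumulative 1697.2 km)
Echo→Foxtrot: 644.3 km  (cumulative 2341.6 km)
Cumulative distance at Foxtrot ≈ 2342 km.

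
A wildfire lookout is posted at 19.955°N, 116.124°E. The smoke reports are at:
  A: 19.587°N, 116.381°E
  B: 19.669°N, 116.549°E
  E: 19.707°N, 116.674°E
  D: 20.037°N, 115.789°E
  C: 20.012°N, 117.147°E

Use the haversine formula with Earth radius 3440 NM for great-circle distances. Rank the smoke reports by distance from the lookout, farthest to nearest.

C, E, B, A, D

Computing each great-circle distance from 19.955°N, 116.124°E:
C 20.012°N, 117.147°E: 57.8 NM
E 19.707°N, 116.674°E: 34.4 NM
B 19.669°N, 116.549°E: 29.5 NM
A 19.587°N, 116.381°E: 26.4 NM
D 20.037°N, 115.789°E: 19.5 NM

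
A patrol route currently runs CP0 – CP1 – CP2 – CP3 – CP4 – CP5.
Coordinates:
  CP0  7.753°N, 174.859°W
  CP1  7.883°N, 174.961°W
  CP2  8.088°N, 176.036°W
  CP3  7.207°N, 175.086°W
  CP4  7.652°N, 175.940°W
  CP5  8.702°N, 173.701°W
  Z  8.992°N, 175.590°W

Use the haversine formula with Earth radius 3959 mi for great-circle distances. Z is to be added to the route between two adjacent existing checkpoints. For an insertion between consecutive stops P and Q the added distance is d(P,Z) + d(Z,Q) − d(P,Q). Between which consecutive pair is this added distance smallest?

between CP4 and CP5

Added distance for inserting Z between each consecutive pair:
CP0–CP1: 175.6 mi
CP1–CP2: 82.5 mi
CP2–CP3: 108.5 mi
CP3–CP4: 157.6 mi
CP4–CP5: 56.7 mi
Smallest added distance is 56.7 mi, inserting between CP4 and CP5.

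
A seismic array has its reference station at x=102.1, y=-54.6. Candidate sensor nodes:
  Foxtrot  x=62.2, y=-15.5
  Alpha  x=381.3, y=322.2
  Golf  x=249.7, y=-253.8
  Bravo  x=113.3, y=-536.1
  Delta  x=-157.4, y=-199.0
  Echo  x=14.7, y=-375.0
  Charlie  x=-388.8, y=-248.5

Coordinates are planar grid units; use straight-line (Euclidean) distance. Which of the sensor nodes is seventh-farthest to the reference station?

Distance to each, sorted:
Charlie: 527.8
Bravo: 481.6
Alpha: 469.0
Echo: 332.1
Delta: 297.0
Golf: 247.9
Foxtrot: 55.9
The seventh-farthest is Foxtrot at 55.9.

Foxtrot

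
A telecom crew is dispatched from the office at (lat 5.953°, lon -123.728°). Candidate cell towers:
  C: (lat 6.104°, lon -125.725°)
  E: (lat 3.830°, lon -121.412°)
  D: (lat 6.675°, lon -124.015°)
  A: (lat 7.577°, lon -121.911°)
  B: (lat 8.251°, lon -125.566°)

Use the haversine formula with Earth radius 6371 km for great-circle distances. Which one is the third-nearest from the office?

Distance to each, sorted:
D: 86.3 km
C: 221.5 km
A: 269.9 km
B: 326.2 km
E: 348.7 km
The third-nearest is A at 269.9 km.

A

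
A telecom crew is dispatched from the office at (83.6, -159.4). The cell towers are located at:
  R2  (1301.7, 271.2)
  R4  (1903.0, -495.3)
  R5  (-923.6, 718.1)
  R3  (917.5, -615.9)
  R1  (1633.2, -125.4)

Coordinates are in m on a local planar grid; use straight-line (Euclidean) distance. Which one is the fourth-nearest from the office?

R1

Distances from the office ((83.6, -159.4)):
R3: 950.7 m
R2: 1292.0 m
R5: 1335.8 m
R1: 1550.0 m
R4: 1850.1 m
The fourth-nearest is R1 at 1550.0 m.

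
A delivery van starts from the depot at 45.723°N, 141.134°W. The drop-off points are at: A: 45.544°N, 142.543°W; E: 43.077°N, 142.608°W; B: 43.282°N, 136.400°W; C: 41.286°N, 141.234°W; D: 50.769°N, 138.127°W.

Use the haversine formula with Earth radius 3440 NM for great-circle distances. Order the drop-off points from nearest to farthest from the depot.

Computing each great-circle distance from 45.723°N, 141.134°W:
A 45.544°N, 142.543°W: 60.1 NM
E 43.077°N, 142.608°W: 171.0 NM
B 43.282°N, 136.400°W: 250.1 NM
C 41.286°N, 141.234°W: 266.4 NM
D 50.769°N, 138.127°W: 325.9 NM

A, E, B, C, D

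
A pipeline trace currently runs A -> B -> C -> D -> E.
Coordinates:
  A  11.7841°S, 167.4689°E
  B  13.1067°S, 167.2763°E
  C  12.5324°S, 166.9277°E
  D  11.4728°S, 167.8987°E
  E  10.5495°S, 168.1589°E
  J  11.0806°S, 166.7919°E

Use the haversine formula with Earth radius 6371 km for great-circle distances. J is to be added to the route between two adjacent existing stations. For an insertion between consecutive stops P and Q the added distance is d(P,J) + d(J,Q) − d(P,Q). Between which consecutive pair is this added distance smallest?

between C and D

Added distance for inserting J between each consecutive pair:
A–B: 190.4 km
B–C: 319.3 km
C–D: 132.2 km
D–E: 182.4 km
Smallest added distance is 132.2 km, inserting between C and D.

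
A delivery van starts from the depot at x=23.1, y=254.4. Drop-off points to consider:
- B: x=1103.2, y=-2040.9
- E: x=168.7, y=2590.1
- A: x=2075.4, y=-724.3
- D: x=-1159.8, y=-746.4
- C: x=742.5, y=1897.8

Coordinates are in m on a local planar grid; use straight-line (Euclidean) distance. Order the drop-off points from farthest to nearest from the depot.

B, E, A, C, D

Distance from the depot at x=23.1, y=254.4 to each:
B x=1103.2, y=-2040.9: 2536.7 m
E x=168.7, y=2590.1: 2340.2 m
A x=2075.4, y=-724.3: 2273.7 m
C x=742.5, y=1897.8: 1794.0 m
D x=-1159.8, y=-746.4: 1549.5 m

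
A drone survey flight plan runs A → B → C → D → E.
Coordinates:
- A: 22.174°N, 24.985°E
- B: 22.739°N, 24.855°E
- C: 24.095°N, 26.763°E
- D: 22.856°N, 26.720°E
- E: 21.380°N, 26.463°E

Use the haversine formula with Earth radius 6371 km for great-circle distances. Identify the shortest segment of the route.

A–B

Leg distances:
A→B: 64.2 km
B→C: 246.2 km
C→D: 137.8 km
D→E: 166.2 km
The shortest leg is A–B at 64.2 km.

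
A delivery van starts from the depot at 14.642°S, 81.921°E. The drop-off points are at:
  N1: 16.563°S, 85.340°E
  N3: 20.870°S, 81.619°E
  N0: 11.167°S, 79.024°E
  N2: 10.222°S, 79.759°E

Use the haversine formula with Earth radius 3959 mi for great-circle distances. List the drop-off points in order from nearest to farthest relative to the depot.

Distances from the depot:
N1 16.563°S, 85.340°E: 263.4 mi
N0 11.167°S, 79.024°E: 309.4 mi
N2 10.222°S, 79.759°E: 338.4 mi
N3 20.870°S, 81.619°E: 430.8 mi

N1, N0, N2, N3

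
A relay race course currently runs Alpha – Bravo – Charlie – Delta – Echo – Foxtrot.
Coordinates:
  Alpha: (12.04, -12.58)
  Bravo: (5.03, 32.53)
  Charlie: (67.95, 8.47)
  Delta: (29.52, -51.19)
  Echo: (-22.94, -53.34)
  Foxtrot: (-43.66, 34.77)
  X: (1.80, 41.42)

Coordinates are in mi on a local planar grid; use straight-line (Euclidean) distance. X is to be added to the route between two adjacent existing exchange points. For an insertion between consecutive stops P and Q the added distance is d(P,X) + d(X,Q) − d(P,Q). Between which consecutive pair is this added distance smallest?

Added distance for inserting X between each consecutive pair:
Alpha–Bravo: 18.8 mi
Bravo–Charlie: 16.0 mi
Charlie–Delta: 99.6 mi
Delta–Echo: 142.1 mi
Echo–Foxtrot: 53.4 mi
Smallest added distance is 16.0 mi, inserting between Bravo and Charlie.

between Bravo and Charlie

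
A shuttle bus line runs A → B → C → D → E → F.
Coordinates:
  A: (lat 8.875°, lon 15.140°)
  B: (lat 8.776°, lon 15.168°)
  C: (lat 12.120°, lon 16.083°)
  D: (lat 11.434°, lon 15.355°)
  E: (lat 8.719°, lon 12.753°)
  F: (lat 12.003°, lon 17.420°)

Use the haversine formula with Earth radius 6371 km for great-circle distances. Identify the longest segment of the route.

Leg distances:
A→B: 11.4 km
B→C: 385.1 km
C→D: 110.0 km
D→E: 415.1 km
E→F: 627.6 km
The longest leg is E–F at 627.6 km.

E–F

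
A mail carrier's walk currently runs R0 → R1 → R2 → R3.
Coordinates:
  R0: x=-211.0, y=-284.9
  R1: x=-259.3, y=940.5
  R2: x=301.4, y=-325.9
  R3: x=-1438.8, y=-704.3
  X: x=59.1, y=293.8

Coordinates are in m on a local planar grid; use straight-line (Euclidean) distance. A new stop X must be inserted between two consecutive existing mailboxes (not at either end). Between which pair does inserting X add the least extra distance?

between R1 and R2

Added distance for inserting X between each consecutive pair:
R0–R1: 133.1 m
R1–R2: 1.2 m
R2–R3: 684.5 m
Smallest added distance is 1.2 m, inserting between R1 and R2.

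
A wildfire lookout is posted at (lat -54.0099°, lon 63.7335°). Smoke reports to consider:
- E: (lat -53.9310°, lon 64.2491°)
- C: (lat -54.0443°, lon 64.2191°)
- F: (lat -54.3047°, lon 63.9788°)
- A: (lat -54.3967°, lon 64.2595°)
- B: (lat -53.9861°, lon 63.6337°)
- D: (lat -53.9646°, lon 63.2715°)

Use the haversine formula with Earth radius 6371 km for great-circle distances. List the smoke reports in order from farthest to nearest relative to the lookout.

Distances from the lookout:
A (lat -54.3967°, lon 64.2595°): 55.0 km
F (lat -54.3047°, lon 63.9788°): 36.5 km
E (lat -53.9310°, lon 64.2491°): 34.8 km
C (lat -54.0443°, lon 64.2191°): 31.9 km
D (lat -53.9646°, lon 63.2715°): 30.6 km
B (lat -53.9861°, lon 63.6337°): 7.0 km

A, F, E, C, D, B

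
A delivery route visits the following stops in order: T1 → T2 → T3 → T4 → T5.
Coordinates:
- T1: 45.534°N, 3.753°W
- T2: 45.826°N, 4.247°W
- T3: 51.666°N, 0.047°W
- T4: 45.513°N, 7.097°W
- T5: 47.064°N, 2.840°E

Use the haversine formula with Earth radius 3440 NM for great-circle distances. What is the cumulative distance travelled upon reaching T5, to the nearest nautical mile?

1300 NM

Leg distances:
T1→T2: 27.1 NM  (cumulative 27.1 NM)
T2→T3: 387.9 NM  (cumulative 415.0 NM)
T3→T4: 463.1 NM  (cumulative 878.1 NM)
T4→T5: 422.3 NM  (cumulative 1300.5 NM)
Cumulative distance at T5 ≈ 1300 NM.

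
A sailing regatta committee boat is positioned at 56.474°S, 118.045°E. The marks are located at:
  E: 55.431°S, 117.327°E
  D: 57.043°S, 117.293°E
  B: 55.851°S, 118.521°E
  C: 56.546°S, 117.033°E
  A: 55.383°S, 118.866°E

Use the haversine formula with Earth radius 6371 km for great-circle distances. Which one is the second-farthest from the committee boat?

Distances from the committee boat (56.474°S, 118.045°E):
A: 131.7 km
E: 124.3 km
D: 78.1 km
B: 75.3 km
C: 62.6 km
The second-farthest is E at 124.3 km.

E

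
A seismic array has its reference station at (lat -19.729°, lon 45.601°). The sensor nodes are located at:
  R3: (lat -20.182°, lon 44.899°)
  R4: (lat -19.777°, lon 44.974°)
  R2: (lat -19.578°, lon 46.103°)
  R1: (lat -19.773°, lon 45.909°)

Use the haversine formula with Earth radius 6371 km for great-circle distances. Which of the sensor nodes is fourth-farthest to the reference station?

Distances from the reference station ((lat -19.729°, lon 45.601°)):
R3: 89.0 km
R4: 65.8 km
R2: 55.2 km
R1: 32.6 km
The fourth-farthest is R1 at 32.6 km.

R1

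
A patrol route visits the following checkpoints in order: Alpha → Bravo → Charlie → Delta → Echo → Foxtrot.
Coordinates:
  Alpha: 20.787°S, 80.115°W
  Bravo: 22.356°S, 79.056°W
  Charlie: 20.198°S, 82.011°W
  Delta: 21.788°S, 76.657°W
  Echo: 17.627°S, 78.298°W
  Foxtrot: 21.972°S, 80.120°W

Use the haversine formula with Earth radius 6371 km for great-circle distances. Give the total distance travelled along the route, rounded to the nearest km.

2191 km

Leg distances:
Alpha→Bravo: 206.0 km  (cumulative 206.0 km)
Bravo→Charlie: 389.0 km  (cumulative 595.0 km)
Charlie→Delta: 583.2 km  (cumulative 1178.2 km)
Delta→Echo: 493.5 km  (cumulative 1671.7 km)
Echo→Foxtrot: 519.4 km  (cumulative 2191.1 km)
Total route length ≈ 2191 km.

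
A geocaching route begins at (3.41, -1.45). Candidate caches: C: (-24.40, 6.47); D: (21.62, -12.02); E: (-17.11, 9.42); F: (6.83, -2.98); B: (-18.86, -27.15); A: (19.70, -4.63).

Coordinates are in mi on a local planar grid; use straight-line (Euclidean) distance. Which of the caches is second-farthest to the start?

Distances from the start ((3.41, -1.45)):
B: 34.0 mi
C: 28.9 mi
E: 23.2 mi
D: 21.1 mi
A: 16.6 mi
F: 3.7 mi
The second-farthest is C at 28.9 mi.

C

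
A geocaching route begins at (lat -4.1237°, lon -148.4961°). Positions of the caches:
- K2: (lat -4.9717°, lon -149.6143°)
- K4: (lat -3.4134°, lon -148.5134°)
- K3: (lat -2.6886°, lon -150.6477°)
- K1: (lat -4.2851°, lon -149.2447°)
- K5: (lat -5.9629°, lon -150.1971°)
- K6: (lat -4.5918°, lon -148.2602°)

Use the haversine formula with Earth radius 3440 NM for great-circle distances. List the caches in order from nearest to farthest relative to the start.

K6, K4, K1, K2, K5, K3

Distance from the start at (lat -4.1237°, lon -148.4961°) to each:
K6 (lat -4.5918°, lon -148.2602°): 31.5 NM
K4 (lat -3.4134°, lon -148.5134°): 42.7 NM
K1 (lat -4.2851°, lon -149.2447°): 45.9 NM
K2 (lat -4.9717°, lon -149.6143°): 84.1 NM
K5 (lat -5.9629°, lon -150.1971°): 150.1 NM
K3 (lat -2.6886°, lon -150.6477°): 155.1 NM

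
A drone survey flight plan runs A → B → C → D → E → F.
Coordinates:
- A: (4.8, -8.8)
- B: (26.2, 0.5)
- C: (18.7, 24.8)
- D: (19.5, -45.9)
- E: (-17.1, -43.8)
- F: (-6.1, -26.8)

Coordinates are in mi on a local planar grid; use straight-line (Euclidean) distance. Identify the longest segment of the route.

Leg distances:
A→B: 23.3 mi
B→C: 25.4 mi
C→D: 70.7 mi
D→E: 36.7 mi
E→F: 20.2 mi
The longest leg is C–D at 70.7 mi.

C–D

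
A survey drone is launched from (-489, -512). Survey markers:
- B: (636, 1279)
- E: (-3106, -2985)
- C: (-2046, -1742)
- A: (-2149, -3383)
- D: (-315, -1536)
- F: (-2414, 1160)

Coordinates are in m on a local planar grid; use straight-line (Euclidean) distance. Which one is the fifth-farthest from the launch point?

C

Distances from the launch point ((-489, -512)):
E: 3600.6 m
A: 3316.4 m
F: 2549.7 m
B: 2115.0 m
C: 1984.2 m
D: 1038.7 m
The fifth-farthest is C at 1984.2 m.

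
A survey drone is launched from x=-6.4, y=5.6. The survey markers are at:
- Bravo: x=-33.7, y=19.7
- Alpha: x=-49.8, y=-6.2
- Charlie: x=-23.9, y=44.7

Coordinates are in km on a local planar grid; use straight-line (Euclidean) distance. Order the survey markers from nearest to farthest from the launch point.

Bravo, Charlie, Alpha

Distance from the launch point at x=-6.4, y=5.6 to each:
Bravo x=-33.7, y=19.7: 30.7 km
Charlie x=-23.9, y=44.7: 42.8 km
Alpha x=-49.8, y=-6.2: 45.0 km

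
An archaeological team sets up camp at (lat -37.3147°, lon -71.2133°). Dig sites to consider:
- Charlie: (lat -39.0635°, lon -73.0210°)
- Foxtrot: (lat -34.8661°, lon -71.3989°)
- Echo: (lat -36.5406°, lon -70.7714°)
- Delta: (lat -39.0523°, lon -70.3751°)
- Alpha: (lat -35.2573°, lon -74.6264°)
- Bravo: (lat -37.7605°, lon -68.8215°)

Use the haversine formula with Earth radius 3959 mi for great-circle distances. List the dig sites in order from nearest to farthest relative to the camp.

Distance from the camp at (lat -37.3147°, lon -71.2133°) to each:
Echo (lat -36.5406°, lon -70.7714°): 58.8 mi
Delta (lat -39.0523°, lon -70.3751°): 128.4 mi
Bravo (lat -37.7605°, lon -68.8215°): 134.6 mi
Charlie (lat -39.0635°, lon -73.0210°): 155.7 mi
Foxtrot (lat -34.8661°, lon -71.3989°): 169.5 mi
Alpha (lat -35.2573°, lon -74.6264°): 237.3 mi

Echo, Delta, Bravo, Charlie, Foxtrot, Alpha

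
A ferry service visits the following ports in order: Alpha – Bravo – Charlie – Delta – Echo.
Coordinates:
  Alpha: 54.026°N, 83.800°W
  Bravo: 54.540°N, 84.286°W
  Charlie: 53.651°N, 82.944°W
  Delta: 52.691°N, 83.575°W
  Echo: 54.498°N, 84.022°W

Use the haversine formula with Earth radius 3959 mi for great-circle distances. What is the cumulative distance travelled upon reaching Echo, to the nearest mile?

320 mi

Leg distances:
Alpha→Bravo: 40.6 mi  (cumulative 40.6 mi)
Bravo→Charlie: 82.0 mi  (cumulative 122.6 mi)
Charlie→Delta: 71.3 mi  (cumulative 193.9 mi)
Delta→Echo: 126.2 mi  (cumulative 320.1 mi)
Cumulative distance at Echo ≈ 320 mi.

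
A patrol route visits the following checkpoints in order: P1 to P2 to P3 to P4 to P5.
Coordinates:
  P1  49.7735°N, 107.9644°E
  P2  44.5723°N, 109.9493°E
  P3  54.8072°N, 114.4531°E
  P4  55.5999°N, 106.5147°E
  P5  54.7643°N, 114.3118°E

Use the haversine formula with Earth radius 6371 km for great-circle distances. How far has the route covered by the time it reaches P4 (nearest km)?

Leg distances:
P1→P2: 597.4 km  (cumulative 597.4 km)
P2→P3: 1182.7 km  (cumulative 1780.1 km)
P3→P4: 511.1 km  (cumulative 2291.2 km)
Cumulative distance at P4 ≈ 2291 km.

2291 km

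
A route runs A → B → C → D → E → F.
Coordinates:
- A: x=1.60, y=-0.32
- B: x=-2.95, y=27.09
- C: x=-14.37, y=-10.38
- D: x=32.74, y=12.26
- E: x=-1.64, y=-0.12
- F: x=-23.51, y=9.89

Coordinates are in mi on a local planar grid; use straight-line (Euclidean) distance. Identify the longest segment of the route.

C–D

Leg distances:
A→B: 27.8 mi
B→C: 39.2 mi
C→D: 52.3 mi
D→E: 36.5 mi
E→F: 24.1 mi
The longest leg is C–D at 52.3 mi.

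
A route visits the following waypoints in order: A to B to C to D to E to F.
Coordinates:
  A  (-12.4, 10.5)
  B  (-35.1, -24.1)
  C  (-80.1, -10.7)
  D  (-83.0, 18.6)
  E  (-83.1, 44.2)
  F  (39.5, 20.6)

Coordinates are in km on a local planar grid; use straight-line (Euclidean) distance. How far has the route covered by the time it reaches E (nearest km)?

143 km

Leg distances:
A→B: 41.4 km  (cumulative 41.4 km)
B→C: 47.0 km  (cumulative 88.3 km)
C→D: 29.4 km  (cumulative 117.8 km)
D→E: 25.6 km  (cumulative 143.4 km)
Cumulative distance at E ≈ 143 km.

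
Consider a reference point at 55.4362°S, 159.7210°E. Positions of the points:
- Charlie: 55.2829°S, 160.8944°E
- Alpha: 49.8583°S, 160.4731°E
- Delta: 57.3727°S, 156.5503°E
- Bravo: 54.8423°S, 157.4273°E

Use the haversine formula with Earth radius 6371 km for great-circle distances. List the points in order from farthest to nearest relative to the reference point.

Distances from the reference point:
Alpha 49.8583°S, 160.4731°E: 622.3 km
Delta 57.3727°S, 156.5503°E: 290.5 km
Bravo 54.8423°S, 157.4273°E: 160.0 km
Charlie 55.2829°S, 160.8944°E: 76.1 km

Alpha, Delta, Bravo, Charlie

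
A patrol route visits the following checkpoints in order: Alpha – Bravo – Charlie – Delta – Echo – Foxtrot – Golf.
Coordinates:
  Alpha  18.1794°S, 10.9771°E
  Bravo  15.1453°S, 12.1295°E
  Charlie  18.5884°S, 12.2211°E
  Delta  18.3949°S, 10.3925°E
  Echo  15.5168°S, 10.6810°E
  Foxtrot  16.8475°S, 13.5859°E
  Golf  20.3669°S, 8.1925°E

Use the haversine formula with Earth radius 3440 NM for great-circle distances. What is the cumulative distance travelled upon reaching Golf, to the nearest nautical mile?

1237 NM

Leg distances:
Alpha→Bravo: 193.8 NM  (cumulative 193.8 NM)
Bravo→Charlie: 206.8 NM  (cumulative 400.6 NM)
Charlie→Delta: 104.8 NM  (cumulative 505.4 NM)
Delta→Echo: 173.6 NM  (cumulative 679.0 NM)
Echo→Foxtrot: 185.6 NM  (cumulative 864.6 NM)
Foxtrot→Golf: 372.5 NM  (cumulative 1237.1 NM)
Cumulative distance at Golf ≈ 1237 NM.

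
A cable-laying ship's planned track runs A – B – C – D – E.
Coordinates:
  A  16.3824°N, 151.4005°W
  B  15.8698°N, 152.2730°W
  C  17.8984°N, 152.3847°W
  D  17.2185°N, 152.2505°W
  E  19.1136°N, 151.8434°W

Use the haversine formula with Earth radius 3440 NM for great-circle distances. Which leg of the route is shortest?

Leg distances:
A→B: 59.0 NM
B→C: 122.0 NM
C→D: 41.5 NM
D→E: 116.1 NM
The shortest leg is C–D at 41.5 NM.

C–D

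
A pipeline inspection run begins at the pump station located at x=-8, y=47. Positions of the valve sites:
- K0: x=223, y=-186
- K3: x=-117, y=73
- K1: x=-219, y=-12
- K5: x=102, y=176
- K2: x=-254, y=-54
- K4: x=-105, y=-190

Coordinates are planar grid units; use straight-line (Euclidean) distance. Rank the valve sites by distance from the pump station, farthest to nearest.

K0, K2, K4, K1, K5, K3

Computing each straight-line distance from x=-8, y=47:
K0 x=223, y=-186: 328.1
K2 x=-254, y=-54: 265.9
K4 x=-105, y=-190: 256.1
K1 x=-219, y=-12: 219.1
K5 x=102, y=176: 169.5
K3 x=-117, y=73: 112.1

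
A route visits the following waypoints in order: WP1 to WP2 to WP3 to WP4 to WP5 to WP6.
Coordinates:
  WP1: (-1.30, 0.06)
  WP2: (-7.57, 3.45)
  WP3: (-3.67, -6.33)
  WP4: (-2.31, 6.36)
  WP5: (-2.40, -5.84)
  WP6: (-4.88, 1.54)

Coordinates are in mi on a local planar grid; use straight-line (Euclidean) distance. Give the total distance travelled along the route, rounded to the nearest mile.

50 mi

Leg distances:
WP1→WP2: 7.1 mi  (cumulative 7.1 mi)
WP2→WP3: 10.5 mi  (cumulative 17.7 mi)
WP3→WP4: 12.8 mi  (cumulative 30.4 mi)
WP4→WP5: 12.2 mi  (cumulative 42.6 mi)
WP5→WP6: 7.8 mi  (cumulative 50.4 mi)
Total route length ≈ 50 mi.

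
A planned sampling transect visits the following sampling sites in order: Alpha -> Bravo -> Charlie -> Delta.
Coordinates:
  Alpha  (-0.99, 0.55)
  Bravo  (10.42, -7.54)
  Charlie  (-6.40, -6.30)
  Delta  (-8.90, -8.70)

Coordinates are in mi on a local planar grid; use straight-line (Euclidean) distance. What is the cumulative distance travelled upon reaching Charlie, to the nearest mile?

31 mi

Leg distances:
Alpha→Bravo: 14.0 mi  (cumulative 14.0 mi)
Bravo→Charlie: 16.9 mi  (cumulative 30.9 mi)
Cumulative distance at Charlie ≈ 31 mi.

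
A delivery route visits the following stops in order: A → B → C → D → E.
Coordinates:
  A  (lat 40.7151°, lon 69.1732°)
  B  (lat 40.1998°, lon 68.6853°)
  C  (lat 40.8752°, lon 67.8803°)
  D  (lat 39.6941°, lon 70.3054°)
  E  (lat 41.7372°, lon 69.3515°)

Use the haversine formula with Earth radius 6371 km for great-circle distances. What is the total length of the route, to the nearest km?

657 km

Leg distances:
A→B: 70.6 km  (cumulative 70.6 km)
B→C: 101.3 km  (cumulative 171.9 km)
C→D: 244.0 km  (cumulative 416.0 km)
D→E: 241.0 km  (cumulative 657.0 km)
Total route length ≈ 657 km.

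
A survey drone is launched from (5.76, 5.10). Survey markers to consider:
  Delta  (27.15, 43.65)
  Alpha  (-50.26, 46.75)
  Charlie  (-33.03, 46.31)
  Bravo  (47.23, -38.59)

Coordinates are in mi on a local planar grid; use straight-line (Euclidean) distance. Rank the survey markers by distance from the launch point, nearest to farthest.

Delta, Charlie, Bravo, Alpha

Distances from the launch point:
Delta (27.15, 43.65): 44.1 mi
Charlie (-33.03, 46.31): 56.6 mi
Bravo (47.23, -38.59): 60.2 mi
Alpha (-50.26, 46.75): 69.8 mi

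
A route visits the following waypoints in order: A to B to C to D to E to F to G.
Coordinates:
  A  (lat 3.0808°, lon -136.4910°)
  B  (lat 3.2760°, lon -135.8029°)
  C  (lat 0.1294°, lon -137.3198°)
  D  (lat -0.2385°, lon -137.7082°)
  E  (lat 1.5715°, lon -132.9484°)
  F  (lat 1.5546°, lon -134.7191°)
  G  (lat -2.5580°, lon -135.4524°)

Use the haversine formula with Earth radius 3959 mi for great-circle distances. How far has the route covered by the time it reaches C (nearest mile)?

Leg distances:
A→B: 49.4 mi  (cumulative 49.4 mi)
B→C: 241.3 mi  (cumulative 290.7 mi)
Cumulative distance at C ≈ 291 mi.

291 mi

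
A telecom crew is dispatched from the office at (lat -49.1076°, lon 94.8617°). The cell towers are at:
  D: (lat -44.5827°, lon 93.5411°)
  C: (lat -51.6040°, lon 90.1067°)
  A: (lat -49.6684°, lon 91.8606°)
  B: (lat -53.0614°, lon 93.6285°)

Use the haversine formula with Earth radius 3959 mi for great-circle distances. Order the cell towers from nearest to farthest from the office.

A, C, B, D

Distances from the office:
A (lat -49.6684°, lon 91.8606°): 140.4 mi
C (lat -51.6040°, lon 90.1067°): 271.4 mi
B (lat -53.0614°, lon 93.6285°): 278.4 mi
D (lat -44.5827°, lon 93.5411°): 318.8 mi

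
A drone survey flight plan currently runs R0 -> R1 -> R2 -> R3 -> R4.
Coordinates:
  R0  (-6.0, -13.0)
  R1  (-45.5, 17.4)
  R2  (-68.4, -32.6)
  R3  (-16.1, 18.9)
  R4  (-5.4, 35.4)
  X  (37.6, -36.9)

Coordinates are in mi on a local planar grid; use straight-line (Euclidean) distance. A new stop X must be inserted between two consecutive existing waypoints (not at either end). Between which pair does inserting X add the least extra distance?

Added distance for inserting X between each consecutive pair:
R0–R1: 99.1 mi
R1–R2: 150.4 mi
R2–R3: 110.1 mi
R3–R4: 141.9 mi
Smallest added distance is 99.1 mi, inserting between R0 and R1.

between R0 and R1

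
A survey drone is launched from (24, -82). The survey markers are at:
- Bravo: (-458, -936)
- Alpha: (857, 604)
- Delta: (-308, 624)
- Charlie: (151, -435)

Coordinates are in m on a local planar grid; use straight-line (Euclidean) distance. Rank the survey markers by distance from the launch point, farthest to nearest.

Distance from the launch point at (24, -82) to each:
Alpha (857, 604): 1079.1 m
Bravo (-458, -936): 980.6 m
Delta (-308, 624): 780.2 m
Charlie (151, -435): 375.2 m

Alpha, Bravo, Delta, Charlie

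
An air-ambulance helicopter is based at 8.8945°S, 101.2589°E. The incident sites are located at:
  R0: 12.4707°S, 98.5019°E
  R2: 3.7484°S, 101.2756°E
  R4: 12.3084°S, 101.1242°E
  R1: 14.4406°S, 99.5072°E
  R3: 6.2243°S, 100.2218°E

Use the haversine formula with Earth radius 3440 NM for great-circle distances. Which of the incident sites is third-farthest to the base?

R0

Distances from the base (8.8945°S, 101.2589°E):
R1: 348.5 NM
R2: 309.0 NM
R0: 269.4 NM
R4: 205.1 NM
R3: 171.8 NM
The third-farthest is R0 at 269.4 NM.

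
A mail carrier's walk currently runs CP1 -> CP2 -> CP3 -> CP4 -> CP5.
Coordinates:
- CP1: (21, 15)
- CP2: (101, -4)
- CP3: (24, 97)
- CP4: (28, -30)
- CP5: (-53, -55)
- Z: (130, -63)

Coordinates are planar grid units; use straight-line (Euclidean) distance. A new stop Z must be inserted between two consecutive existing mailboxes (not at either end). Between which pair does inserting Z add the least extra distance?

Added distance for inserting Z between each consecutive pair:
CP1–CP2: 117.6
CP2–CP3: 130.7
CP3–CP4: 172.1
CP4–CP5: 205.6
Smallest added distance is 117.6, inserting between CP1 and CP2.

between CP1 and CP2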